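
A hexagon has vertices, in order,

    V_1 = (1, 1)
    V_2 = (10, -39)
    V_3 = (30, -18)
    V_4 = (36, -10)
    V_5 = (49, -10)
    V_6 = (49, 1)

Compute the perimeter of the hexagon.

|V_1V_2| = √((9)² + (-40)²) = √1681 = 41
|V_2V_3| = √((20)² + (21)²) = √841 = 29
|V_3V_4| = √((6)² + (8)²) = √100 = 10
|V_4V_5| = √((13)² + (0)²) = √169 = 13
|V_5V_6| = √((0)² + (11)²) = √121 = 11
|V_6V_1| = √((-48)² + (0)²) = √2304 = 48
Perimeter = 41 + 29 + 10 + 13 + 11 + 48 = 152.

152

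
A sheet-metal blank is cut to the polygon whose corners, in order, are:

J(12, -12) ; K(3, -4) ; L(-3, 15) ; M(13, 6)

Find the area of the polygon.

210

Apply the shoelace (surveyor's) formula: 2A = Σ (x_i·y_{i+1} − x_{i+1}·y_i), indices taken mod 4.
Cross-terms: -12, 33, -213, -228  ⇒  Σ = -420
Area = |Σ|/2 = 210.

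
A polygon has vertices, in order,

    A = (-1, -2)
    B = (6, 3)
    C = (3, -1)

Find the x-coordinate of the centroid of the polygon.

8/3

Apply the shoelace formula. First the cross-terms c_i = x_i·y_{i+1} − x_{i+1}·y_i:
  9, -15, -7  ⇒  2A = -13, A = -6.5.
Then Σ (x_i + x_{i+1})·c_i = -104, so x̄ = -104 / (6·(-6.5)) = 8/3.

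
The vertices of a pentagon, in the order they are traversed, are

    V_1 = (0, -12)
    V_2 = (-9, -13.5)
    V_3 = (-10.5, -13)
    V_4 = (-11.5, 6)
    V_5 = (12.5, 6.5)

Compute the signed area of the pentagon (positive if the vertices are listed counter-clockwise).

Apply the shoelace (surveyor's) formula: 2A = Σ (x_i·y_{i+1} − x_{i+1}·y_i), indices taken mod 5.
Σ = (-108) + (-24.75) + (-212.5) + (-149.75) + (-150) = -645
Signed area = Σ/2 = -322.5 (negative ⇒ clockwise traversal).

-322.5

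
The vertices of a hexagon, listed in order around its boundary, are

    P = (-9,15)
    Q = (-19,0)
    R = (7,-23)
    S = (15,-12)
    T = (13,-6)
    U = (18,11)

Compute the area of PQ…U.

Apply the shoelace formula: 2A = Σ (x_i·y_{i+1} − x_{i+1}·y_i), indices taken mod 6.
Cross-terms: 285, 437, 261, 66, 251, 369  ⇒  Σ = 1669
Area = |Σ|/2 = 834.5.

834.5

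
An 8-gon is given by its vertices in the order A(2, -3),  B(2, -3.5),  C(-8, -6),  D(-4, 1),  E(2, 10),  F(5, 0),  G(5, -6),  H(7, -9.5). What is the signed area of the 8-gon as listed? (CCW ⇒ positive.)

-101.25

Apply the shoelace (surveyor's) formula: 2A = Σ (x_i·y_{i+1} − x_{i+1}·y_i), indices taken mod 8.
Σ = (-1) + (-40) + (-32) + (-42) + (-50) + (-30) + (-5.5) + (-2) = -202.5
Signed area = Σ/2 = -101.25 (negative ⇒ clockwise traversal).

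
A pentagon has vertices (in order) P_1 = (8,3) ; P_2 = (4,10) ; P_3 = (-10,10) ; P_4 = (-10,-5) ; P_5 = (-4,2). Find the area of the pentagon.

Apply the shoelace formula: 2A = Σ (x_i·y_{i+1} − x_{i+1}·y_i), indices taken mod 5.
Σ = (68) + (140) + (150) + (-40) + (-28) = 290
Area = |Σ|/2 = 145.

145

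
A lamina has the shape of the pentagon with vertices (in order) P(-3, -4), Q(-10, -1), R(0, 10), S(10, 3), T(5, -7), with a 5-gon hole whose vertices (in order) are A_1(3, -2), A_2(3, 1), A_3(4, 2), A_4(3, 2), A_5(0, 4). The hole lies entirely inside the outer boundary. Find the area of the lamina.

Outer boundary:
Apply Gauss's area formula: 2A = Σ (x_i·y_{i+1} − x_{i+1}·y_i), indices taken mod 5.
Cross-terms: -37, -100, -100, -85, -41  ⇒  Σ = -363
Area = |Σ|/2 = 181.5.
Hole:
Apply the shoelace formula: 2A = Σ (x_i·y_{i+1} − x_{i+1}·y_i), indices taken mod 5.
Σ = (9) + (2) + (2) + (12) + (-12) = 13
Area = |Σ|/2 = 6.5.
Net area = 181.5 − 6.5 = 175.

175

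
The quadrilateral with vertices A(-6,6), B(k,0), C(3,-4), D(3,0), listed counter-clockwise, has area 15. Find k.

0

Write out the shoelace sum; only the two edges meeting at B involve k:
2·Area = [((-6)·0 − k·6) + (k·(-4) − 3·0)] + 30
       = -10·k + 30 = 30
⇒ k = 0.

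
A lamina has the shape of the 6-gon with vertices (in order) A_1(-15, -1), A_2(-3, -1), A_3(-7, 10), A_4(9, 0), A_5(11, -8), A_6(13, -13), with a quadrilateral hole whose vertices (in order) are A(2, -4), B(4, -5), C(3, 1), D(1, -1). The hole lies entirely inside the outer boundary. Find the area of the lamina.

Outer boundary:
Apply the shoelace formula: 2A = Σ (x_i·y_{i+1} − x_{i+1}·y_i), indices taken mod 6.
Σ = (12) + (-37) + (-90) + (-72) + (-39) + (-208) = -434
Area = |Σ|/2 = 217.
Hole:
Σ = (6) + (19) + (-4) + (-2) = 19
Area = |Σ|/2 = 9.5.
Net area = 217 − 9.5 = 207.5.

207.5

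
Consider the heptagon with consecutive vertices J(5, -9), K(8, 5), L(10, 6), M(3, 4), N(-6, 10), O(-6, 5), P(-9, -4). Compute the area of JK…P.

Apply the shoelace (surveyor's) formula: 2A = Σ (x_i·y_{i+1} − x_{i+1}·y_i), indices taken mod 7.
Cross-terms: 97, -2, 22, 54, 30, 69, 101  ⇒  Σ = 371
Area = |Σ|/2 = 185.5.

185.5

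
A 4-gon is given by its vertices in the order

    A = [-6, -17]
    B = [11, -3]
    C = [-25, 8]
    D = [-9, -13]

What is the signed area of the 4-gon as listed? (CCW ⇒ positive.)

345

Apply the surveyor's formula: 2A = Σ (x_i·y_{i+1} − x_{i+1}·y_i), indices taken mod 4.
A→B: (-6)(-3) − (11)(-17) = 205
B→C: (11)(8) − (-25)(-3) = 13
C→D: (-25)(-13) − (-9)(8) = 397
D→A: (-9)(-17) − (-6)(-13) = 75
Σ = 690
Signed area = Σ/2 = 345 (positive ⇒ counter-clockwise traversal).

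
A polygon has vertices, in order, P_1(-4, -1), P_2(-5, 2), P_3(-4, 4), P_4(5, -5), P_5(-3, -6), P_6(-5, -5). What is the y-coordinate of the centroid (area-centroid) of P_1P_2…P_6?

Apply the shoelace formula. First the cross-terms c_i = x_i·y_{i+1} − x_{i+1}·y_i:
  -13, -12, 0, -45, -15, -15  ⇒  2A = -100, A = -50.
Then Σ (y_i + y_{i+1})·c_i = 665, so ȳ = 665 / (6·(-50)) = -133/60.

-133/60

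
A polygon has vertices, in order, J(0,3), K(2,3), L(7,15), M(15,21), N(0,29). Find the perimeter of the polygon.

|JK| = √((2)² + (0)²) = √4 = 2
|KL| = √((5)² + (12)²) = √169 = 13
|LM| = √((8)² + (6)²) = √100 = 10
|MN| = √((-15)² + (8)²) = √289 = 17
|NJ| = √((0)² + (-26)²) = √676 = 26
Perimeter = 2 + 13 + 10 + 17 + 26 = 68.

68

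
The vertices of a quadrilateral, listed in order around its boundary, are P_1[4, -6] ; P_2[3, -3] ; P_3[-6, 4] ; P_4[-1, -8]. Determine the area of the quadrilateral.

Cross-terms: 6, -6, 52, 38  ⇒  Σ = 90
Area = |Σ|/2 = 45.

45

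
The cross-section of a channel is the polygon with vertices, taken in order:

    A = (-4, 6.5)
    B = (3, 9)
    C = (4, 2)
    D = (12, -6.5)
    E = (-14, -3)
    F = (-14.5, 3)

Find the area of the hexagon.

Cross-terms: -55.5, -30, -50, -127, -85.5, -82.25  ⇒  Σ = -430.25
Area = |Σ|/2 = 215.125.

215.125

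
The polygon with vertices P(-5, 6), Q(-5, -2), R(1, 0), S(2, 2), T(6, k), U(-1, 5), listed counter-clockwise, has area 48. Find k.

5

Write out the shoelace sum; only the two edges meeting at T involve k:
2·Area = [(2·k − 6·2) + (6·5 − (-1)·k)] + 63
       = 3·k + 81 = 96
⇒ k = 5.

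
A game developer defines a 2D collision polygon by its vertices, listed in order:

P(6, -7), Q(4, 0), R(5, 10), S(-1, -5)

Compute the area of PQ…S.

45

Σ = (28) + (40) + (-15) + (37) = 90
Area = |Σ|/2 = 45.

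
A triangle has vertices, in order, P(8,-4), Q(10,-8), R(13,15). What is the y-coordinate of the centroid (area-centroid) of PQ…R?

Apply the shoelace (surveyor's) formula. First the cross-terms c_i = x_i·y_{i+1} − x_{i+1}·y_i:
  -24, 254, -172  ⇒  2A = 58, A = 29.
Then Σ (y_i + y_{i+1})·c_i = 174, so ȳ = 174 / (6·29) = 1.

1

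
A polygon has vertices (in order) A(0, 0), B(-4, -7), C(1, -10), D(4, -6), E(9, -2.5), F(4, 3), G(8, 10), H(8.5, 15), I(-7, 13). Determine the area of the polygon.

Σ = (0) + (47) + (34) + (44) + (37) + (16) + (35) + (215.5) + (0) = 428.5
Area = |Σ|/2 = 214.25.

214.25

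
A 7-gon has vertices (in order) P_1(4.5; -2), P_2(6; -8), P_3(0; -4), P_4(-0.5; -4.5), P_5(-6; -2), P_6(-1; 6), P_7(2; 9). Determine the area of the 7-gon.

89.75

Σ = (-24) + (-24) + (-2) + (-26) + (-38) + (-21) + (-44.5) = -179.5
Area = |Σ|/2 = 89.75.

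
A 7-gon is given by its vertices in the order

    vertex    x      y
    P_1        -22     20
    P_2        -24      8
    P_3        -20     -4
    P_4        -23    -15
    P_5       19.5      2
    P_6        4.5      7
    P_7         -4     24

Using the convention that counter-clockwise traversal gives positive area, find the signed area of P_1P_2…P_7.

863

Apply the shoelace (surveyor's) formula: 2A = Σ (x_i·y_{i+1} − x_{i+1}·y_i), indices taken mod 7.
Cross-terms: 304, 256, 208, 246.5, 127.5, 136, 448  ⇒  Σ = 1726
Signed area = Σ/2 = 863 (positive ⇒ counter-clockwise traversal).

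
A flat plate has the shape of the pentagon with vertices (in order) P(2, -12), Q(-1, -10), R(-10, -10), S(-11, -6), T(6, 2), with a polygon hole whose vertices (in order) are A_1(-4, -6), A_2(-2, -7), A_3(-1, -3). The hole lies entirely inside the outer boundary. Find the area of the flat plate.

Outer boundary:
Apply the surveyor's formula: 2A = Σ (x_i·y_{i+1} − x_{i+1}·y_i), indices taken mod 5.
Cross-terms: -32, -90, -50, 14, -76  ⇒  Σ = -234
Area = |Σ|/2 = 117.
Hole:
Apply the shoelace (surveyor's) formula: 2A = Σ (x_i·y_{i+1} − x_{i+1}·y_i), indices taken mod 3.
A_1→A_2: (-4)(-7) − (-2)(-6) = 16
A_2→A_3: (-2)(-3) − (-1)(-7) = -1
A_3→A_1: (-1)(-6) − (-4)(-3) = -6
Σ = 9
Area = |Σ|/2 = 4.5.
Net area = 117 − 4.5 = 112.5.

112.5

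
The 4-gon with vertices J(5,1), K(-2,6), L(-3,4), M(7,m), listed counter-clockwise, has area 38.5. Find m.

The doubled signed area Σ (x_i y_{i+1} − x_{i+1} y_i) is linear in m.
With m=0 it equals 21; the coefficient of m is -8 (from the two edges through M).
So -8·m + 21 = 2·38.5 = 77 ⇒ m = -7.

-7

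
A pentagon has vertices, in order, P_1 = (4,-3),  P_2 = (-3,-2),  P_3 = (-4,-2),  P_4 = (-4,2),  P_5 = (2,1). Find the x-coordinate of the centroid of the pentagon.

-27/53

Apply the shoelace (surveyor's) formula. First the cross-terms c_i = x_i·y_{i+1} − x_{i+1}·y_i:
  -17, -2, -16, -8, -10  ⇒  2A = -53, A = -26.5.
Then Σ (x_i + x_{i+1})·c_i = 81, so x̄ = 81 / (6·(-26.5)) = -27/53.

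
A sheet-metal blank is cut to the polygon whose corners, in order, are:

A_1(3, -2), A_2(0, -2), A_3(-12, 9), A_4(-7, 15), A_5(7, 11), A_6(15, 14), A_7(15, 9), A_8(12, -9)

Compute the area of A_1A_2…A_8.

355.5

Apply the surveyor's formula: 2A = Σ (x_i·y_{i+1} − x_{i+1}·y_i), indices taken mod 8.
Σ = (-6) + (-24) + (-117) + (-182) + (-67) + (-75) + (-243) + (3) = -711
Area = |Σ|/2 = 355.5.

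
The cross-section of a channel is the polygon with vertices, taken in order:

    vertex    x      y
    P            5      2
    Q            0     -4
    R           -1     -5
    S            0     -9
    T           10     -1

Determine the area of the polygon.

50

Apply the surveyor's formula: 2A = Σ (x_i·y_{i+1} − x_{i+1}·y_i), indices taken mod 5.
Σ = (-20) + (-4) + (9) + (90) + (25) = 100
Area = |Σ|/2 = 50.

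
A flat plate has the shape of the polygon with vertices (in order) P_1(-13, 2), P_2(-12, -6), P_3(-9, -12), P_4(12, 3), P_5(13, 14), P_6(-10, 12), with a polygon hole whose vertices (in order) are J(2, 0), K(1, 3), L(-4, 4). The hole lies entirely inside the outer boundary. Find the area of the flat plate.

428

Outer boundary:
Apply the surveyor's formula: 2A = Σ (x_i·y_{i+1} − x_{i+1}·y_i), indices taken mod 6.
P_1→P_2: (-13)(-6) − (-12)(2) = 102
P_2→P_3: (-12)(-12) − (-9)(-6) = 90
P_3→P_4: (-9)(3) − (12)(-12) = 117
P_4→P_5: (12)(14) − (13)(3) = 129
P_5→P_6: (13)(12) − (-10)(14) = 296
P_6→P_1: (-10)(2) − (-13)(12) = 136
Σ = 870
Area = |Σ|/2 = 435.
Hole:
Σ = (6) + (16) + (-8) = 14
Area = |Σ|/2 = 7.
Net area = 435 − 7 = 428.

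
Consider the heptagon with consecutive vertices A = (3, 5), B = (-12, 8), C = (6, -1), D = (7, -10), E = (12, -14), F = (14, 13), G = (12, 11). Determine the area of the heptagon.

197

Apply the shoelace formula: 2A = Σ (x_i·y_{i+1} − x_{i+1}·y_i), indices taken mod 7.
Cross-terms: 84, -36, -53, 22, 352, -2, 27  ⇒  Σ = 394
Area = |Σ|/2 = 197.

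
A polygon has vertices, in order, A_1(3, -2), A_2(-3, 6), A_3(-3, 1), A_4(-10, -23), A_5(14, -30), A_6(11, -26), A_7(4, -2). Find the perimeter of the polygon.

|A_1A_2| = √((-6)² + (8)²) = √100 = 10
|A_2A_3| = √((0)² + (-5)²) = √25 = 5
|A_3A_4| = √((-7)² + (-24)²) = √625 = 25
|A_4A_5| = √((24)² + (-7)²) = √625 = 25
|A_5A_6| = √((-3)² + (4)²) = √25 = 5
|A_6A_7| = √((-7)² + (24)²) = √625 = 25
|A_7A_1| = √((-1)² + (0)²) = √1 = 1
Perimeter = 10 + 5 + 25 + 25 + 5 + 25 + 1 = 96.

96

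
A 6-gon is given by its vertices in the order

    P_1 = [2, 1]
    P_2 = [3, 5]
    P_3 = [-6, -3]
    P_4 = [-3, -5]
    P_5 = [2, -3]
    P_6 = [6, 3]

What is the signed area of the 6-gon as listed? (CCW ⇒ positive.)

46

Apply the shoelace (surveyor's) formula: 2A = Σ (x_i·y_{i+1} − x_{i+1}·y_i), indices taken mod 6.
Cross-terms: 7, 21, 21, 19, 24, 0  ⇒  Σ = 92
Signed area = Σ/2 = 46 (positive ⇒ counter-clockwise traversal).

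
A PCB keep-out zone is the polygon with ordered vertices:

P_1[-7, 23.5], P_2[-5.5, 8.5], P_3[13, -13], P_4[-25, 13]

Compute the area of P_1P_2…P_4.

310.875

Apply the shoelace (surveyor's) formula: 2A = Σ (x_i·y_{i+1} − x_{i+1}·y_i), indices taken mod 4.
Σ = (69.75) + (-39) + (-156) + (-496.5) = -621.75
Area = |Σ|/2 = 310.875.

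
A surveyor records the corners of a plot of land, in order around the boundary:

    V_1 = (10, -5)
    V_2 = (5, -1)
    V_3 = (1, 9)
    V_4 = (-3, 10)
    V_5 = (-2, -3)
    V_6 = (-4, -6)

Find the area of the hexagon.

103.5

Apply Gauss's area formula: 2A = Σ (x_i·y_{i+1} − x_{i+1}·y_i), indices taken mod 6.
Σ = (15) + (46) + (37) + (29) + (0) + (80) = 207
Area = |Σ|/2 = 103.5.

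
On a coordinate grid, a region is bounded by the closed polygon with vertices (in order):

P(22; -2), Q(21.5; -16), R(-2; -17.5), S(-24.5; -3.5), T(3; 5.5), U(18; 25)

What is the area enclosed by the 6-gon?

936.625

Apply the surveyor's formula: 2A = Σ (x_i·y_{i+1} − x_{i+1}·y_i), indices taken mod 6.
Σ = (-309) + (-408.25) + (-421.75) + (-124.25) + (-24) + (-586) = -1873.25
Area = |Σ|/2 = 936.625.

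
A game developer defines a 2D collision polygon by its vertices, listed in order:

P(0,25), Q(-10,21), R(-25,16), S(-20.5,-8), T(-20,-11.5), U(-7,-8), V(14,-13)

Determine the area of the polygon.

Apply the shoelace (surveyor's) formula: 2A = Σ (x_i·y_{i+1} − x_{i+1}·y_i), indices taken mod 7.
Cross-terms: 250, 365, 528, 75.75, 79.5, 203, 350  ⇒  Σ = 1851.25
Area = |Σ|/2 = 925.625.

925.625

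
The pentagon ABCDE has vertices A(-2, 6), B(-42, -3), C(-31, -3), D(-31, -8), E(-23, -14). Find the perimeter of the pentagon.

96

|AB| = √((-40)² + (-9)²) = √1681 = 41
|BC| = √((11)² + (0)²) = √121 = 11
|CD| = √((0)² + (-5)²) = √25 = 5
|DE| = √((8)² + (-6)²) = √100 = 10
|EA| = √((21)² + (20)²) = √841 = 29
Perimeter = 41 + 11 + 5 + 10 + 29 = 96.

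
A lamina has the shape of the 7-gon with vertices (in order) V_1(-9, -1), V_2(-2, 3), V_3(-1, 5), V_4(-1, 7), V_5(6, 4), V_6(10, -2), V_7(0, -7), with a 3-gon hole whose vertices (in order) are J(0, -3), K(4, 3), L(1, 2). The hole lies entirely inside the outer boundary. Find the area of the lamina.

127.5

Outer boundary:
Σ = (-29) + (-7) + (-2) + (-46) + (-52) + (-70) + (-63) = -269
Area = |Σ|/2 = 134.5.
Hole:
Apply the shoelace (surveyor's) formula: 2A = Σ (x_i·y_{i+1} − x_{i+1}·y_i), indices taken mod 3.
Σ = (12) + (5) + (-3) = 14
Area = |Σ|/2 = 7.
Net area = 134.5 − 7 = 127.5.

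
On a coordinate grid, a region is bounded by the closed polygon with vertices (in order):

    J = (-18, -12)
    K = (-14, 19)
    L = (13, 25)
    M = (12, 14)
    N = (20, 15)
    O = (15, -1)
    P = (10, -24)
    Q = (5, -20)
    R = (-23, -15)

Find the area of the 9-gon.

J→K: (-18)(19) − (-14)(-12) = -510
K→L: (-14)(25) − (13)(19) = -597
L→M: (13)(14) − (12)(25) = -118
M→N: (12)(15) − (20)(14) = -100
N→O: (20)(-1) − (15)(15) = -245
O→P: (15)(-24) − (10)(-1) = -350
P→Q: (10)(-20) − (5)(-24) = -80
Q→R: (5)(-15) − (-23)(-20) = -535
R→J: (-23)(-12) − (-18)(-15) = 6
Σ = -2529
Area = |Σ|/2 = 1264.5.

1264.5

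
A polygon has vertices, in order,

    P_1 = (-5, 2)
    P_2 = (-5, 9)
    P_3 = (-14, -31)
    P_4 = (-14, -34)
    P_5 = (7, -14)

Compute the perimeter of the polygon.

|P_1P_2| = √((0)² + (7)²) = √49 = 7
|P_2P_3| = √((-9)² + (-40)²) = √1681 = 41
|P_3P_4| = √((0)² + (-3)²) = √9 = 3
|P_4P_5| = √((21)² + (20)²) = √841 = 29
|P_5P_1| = √((-12)² + (16)²) = √400 = 20
Perimeter = 7 + 41 + 3 + 29 + 20 = 100.

100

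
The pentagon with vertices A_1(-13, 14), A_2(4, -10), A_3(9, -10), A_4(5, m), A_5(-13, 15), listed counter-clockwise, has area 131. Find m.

The doubled signed area Σ (x_i y_{i+1} − x_{i+1} y_i) is linear in m.
With m=0 it equals 262; the coefficient of m is 22 (from the two edges through A_4).
So 22·m + 262 = 2·131 = 262 ⇒ m = 0.

0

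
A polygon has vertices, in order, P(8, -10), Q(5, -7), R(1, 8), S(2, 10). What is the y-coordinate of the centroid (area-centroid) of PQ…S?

-41/195

Apply the shoelace formula. First the cross-terms c_i = x_i·y_{i+1} − x_{i+1}·y_i:
  -6, 47, -6, -100  ⇒  2A = -65, A = -32.5.
Then Σ (y_i + y_{i+1})·c_i = 41, so ȳ = 41 / (6·(-32.5)) = -41/195.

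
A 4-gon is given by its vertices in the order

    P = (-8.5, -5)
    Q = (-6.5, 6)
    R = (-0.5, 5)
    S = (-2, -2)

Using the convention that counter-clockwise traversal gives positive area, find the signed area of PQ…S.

-54.5

P→Q: (-8.5)(6) − (-6.5)(-5) = -83.5
Q→R: (-6.5)(5) − (-0.5)(6) = -29.5
R→S: (-0.5)(-2) − (-2)(5) = 11
S→P: (-2)(-5) − (-8.5)(-2) = -7
Σ = -109
Signed area = Σ/2 = -54.5 (negative ⇒ clockwise traversal).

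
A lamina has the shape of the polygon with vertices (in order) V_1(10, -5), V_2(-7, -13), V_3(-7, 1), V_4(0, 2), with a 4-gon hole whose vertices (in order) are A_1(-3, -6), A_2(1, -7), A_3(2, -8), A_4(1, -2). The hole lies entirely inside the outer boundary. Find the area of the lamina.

136

Outer boundary:
Apply the surveyor's formula: 2A = Σ (x_i·y_{i+1} − x_{i+1}·y_i), indices taken mod 4.
Σ = (-165) + (-98) + (-14) + (-20) = -297
Area = |Σ|/2 = 148.5.
Hole:
Σ = (27) + (6) + (4) + (-12) = 25
Area = |Σ|/2 = 12.5.
Net area = 148.5 − 12.5 = 136.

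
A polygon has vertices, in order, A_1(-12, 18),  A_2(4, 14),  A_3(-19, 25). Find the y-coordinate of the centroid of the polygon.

Apply the shoelace (surveyor's) formula. First the cross-terms c_i = x_i·y_{i+1} − x_{i+1}·y_i:
  -240, 366, -42  ⇒  2A = 84, A = 42.
Then Σ (y_i + y_{i+1})·c_i = 4788, so ȳ = 4788 / (6·42) = 19.

19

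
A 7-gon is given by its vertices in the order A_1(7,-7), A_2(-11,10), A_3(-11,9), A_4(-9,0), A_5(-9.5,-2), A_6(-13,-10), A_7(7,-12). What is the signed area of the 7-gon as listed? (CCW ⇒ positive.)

Apply the shoelace (surveyor's) formula: 2A = Σ (x_i·y_{i+1} − x_{i+1}·y_i), indices taken mod 7.
Σ = (-7) + (11) + (81) + (18) + (69) + (226) + (35) = 433
Signed area = Σ/2 = 216.5 (positive ⇒ counter-clockwise traversal).

216.5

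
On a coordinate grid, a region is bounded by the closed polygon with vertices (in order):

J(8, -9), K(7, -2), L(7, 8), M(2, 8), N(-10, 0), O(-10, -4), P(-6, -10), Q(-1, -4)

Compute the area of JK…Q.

204

Apply the shoelace (surveyor's) formula: 2A = Σ (x_i·y_{i+1} − x_{i+1}·y_i), indices taken mod 8.
Σ = (47) + (70) + (40) + (80) + (40) + (76) + (14) + (41) = 408
Area = |Σ|/2 = 204.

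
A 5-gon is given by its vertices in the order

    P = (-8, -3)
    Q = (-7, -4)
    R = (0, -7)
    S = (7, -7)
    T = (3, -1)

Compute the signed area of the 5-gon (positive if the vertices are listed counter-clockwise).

53

Σ = (11) + (49) + (49) + (14) + (-17) = 106
Signed area = Σ/2 = 53 (positive ⇒ counter-clockwise traversal).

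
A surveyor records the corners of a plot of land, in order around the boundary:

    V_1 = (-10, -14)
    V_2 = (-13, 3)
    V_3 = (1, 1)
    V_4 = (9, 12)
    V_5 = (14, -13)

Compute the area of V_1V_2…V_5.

Apply the shoelace formula: 2A = Σ (x_i·y_{i+1} − x_{i+1}·y_i), indices taken mod 5.
Cross-terms: -212, -16, 3, -285, -326  ⇒  Σ = -836
Area = |Σ|/2 = 418.

418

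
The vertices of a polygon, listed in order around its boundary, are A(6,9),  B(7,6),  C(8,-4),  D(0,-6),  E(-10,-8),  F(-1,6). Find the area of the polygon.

Cross-terms: -27, -76, -48, -60, -68, -45  ⇒  Σ = -324
Area = |Σ|/2 = 162.

162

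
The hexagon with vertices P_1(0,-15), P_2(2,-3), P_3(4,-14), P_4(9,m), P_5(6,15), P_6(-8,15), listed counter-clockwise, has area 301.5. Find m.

Write out the shoelace sum; only the two edges meeting at P_4 involve m:
2·Area = [(4·m − 9·(-14)) + (9·15 − 6·m)] + 344
       = -2·m + 605 = 603
⇒ m = 1.

1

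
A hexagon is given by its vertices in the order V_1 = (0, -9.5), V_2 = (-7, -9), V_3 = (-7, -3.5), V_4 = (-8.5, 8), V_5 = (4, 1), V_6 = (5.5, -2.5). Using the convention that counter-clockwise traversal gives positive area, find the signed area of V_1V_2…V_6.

-149.5

Cross-terms: -66.5, -38.5, -85.75, -40.5, -15.5, -52.25  ⇒  Σ = -299
Signed area = Σ/2 = -149.5 (negative ⇒ clockwise traversal).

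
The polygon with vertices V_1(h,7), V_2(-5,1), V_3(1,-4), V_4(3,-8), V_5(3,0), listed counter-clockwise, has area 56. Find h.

9

The doubled signed area Σ (x_i y_{i+1} − x_{i+1} y_i) is linear in h.
With h=0 it equals 103; the coefficient of h is 1 (from the two edges through V_1).
So 1·h + 103 = 2·56 = 112 ⇒ h = 9.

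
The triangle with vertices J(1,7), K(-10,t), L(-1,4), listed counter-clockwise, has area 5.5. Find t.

-4

The doubled signed area Σ (x_i y_{i+1} − x_{i+1} y_i) is linear in t.
With t=0 it equals 19; the coefficient of t is 2 (from the two edges through K).
So 2·t + 19 = 2·5.5 = 11 ⇒ t = -4.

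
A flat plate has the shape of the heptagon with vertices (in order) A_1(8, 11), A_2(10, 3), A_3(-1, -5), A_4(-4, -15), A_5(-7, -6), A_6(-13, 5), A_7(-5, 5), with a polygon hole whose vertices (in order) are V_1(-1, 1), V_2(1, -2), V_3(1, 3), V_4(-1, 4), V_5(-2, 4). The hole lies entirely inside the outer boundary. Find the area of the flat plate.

224

Outer boundary:
Apply the surveyor's formula: 2A = Σ (x_i·y_{i+1} − x_{i+1}·y_i), indices taken mod 7.
Σ = (-86) + (-47) + (-5) + (-81) + (-113) + (-40) + (-95) = -467
Area = |Σ|/2 = 233.5.
Hole:
Apply the shoelace formula: 2A = Σ (x_i·y_{i+1} − x_{i+1}·y_i), indices taken mod 5.
Cross-terms: 1, 5, 7, 4, 2  ⇒  Σ = 19
Area = |Σ|/2 = 9.5.
Net area = 233.5 − 9.5 = 224.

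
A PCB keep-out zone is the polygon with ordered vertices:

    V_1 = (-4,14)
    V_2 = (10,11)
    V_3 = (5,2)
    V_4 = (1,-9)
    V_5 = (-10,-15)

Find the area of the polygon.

Apply the surveyor's formula: 2A = Σ (x_i·y_{i+1} − x_{i+1}·y_i), indices taken mod 5.
Σ = (-184) + (-35) + (-47) + (-105) + (-200) = -571
Area = |Σ|/2 = 285.5.

285.5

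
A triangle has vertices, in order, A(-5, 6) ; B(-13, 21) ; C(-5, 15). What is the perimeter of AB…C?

36

|AB| = √((-8)² + (15)²) = √289 = 17
|BC| = √((8)² + (-6)²) = √100 = 10
|CA| = √((0)² + (-9)²) = √81 = 9
Perimeter = 17 + 10 + 9 = 36.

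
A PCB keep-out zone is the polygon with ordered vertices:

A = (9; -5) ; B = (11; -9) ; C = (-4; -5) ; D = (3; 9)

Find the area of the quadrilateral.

117

Apply the surveyor's formula: 2A = Σ (x_i·y_{i+1} − x_{i+1}·y_i), indices taken mod 4.
Σ = (-26) + (-91) + (-21) + (-96) = -234
Area = |Σ|/2 = 117.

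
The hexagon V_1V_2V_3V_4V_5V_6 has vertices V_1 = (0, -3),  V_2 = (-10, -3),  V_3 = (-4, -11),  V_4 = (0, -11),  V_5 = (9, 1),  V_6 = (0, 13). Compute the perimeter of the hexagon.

70

|V_1V_2| = √((-10)² + (0)²) = √100 = 10
|V_2V_3| = √((6)² + (-8)²) = √100 = 10
|V_3V_4| = √((4)² + (0)²) = √16 = 4
|V_4V_5| = √((9)² + (12)²) = √225 = 15
|V_5V_6| = √((-9)² + (12)²) = √225 = 15
|V_6V_1| = √((0)² + (-16)²) = √256 = 16
Perimeter = 10 + 10 + 4 + 15 + 15 + 16 = 70.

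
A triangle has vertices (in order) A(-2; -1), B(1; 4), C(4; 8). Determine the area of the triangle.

1.5

A→B: (-2)(4) − (1)(-1) = -7
B→C: (1)(8) − (4)(4) = -8
C→A: (4)(-1) − (-2)(8) = 12
Σ = -3
Area = |Σ|/2 = 1.5.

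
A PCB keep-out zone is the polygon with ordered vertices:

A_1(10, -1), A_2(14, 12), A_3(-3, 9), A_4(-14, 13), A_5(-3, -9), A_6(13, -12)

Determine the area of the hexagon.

Σ = (134) + (162) + (87) + (165) + (153) + (107) = 808
Area = |Σ|/2 = 404.

404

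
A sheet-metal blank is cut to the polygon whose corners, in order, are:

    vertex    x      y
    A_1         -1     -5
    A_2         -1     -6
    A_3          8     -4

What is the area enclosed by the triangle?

Apply the surveyor's formula: 2A = Σ (x_i·y_{i+1} − x_{i+1}·y_i), indices taken mod 3.
A_1→A_2: (-1)(-6) − (-1)(-5) = 1
A_2→A_3: (-1)(-4) − (8)(-6) = 52
A_3→A_1: (8)(-5) − (-1)(-4) = -44
Σ = 9
Area = |Σ|/2 = 4.5.

4.5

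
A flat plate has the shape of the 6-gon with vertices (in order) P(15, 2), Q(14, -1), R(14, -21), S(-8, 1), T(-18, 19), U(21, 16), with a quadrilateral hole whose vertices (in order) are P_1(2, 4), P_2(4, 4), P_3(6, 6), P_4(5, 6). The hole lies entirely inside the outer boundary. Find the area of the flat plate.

745

Outer boundary:
P→Q: (15)(-1) − (14)(2) = -43
Q→R: (14)(-21) − (14)(-1) = -280
R→S: (14)(1) − (-8)(-21) = -154
S→T: (-8)(19) − (-18)(1) = -134
T→U: (-18)(16) − (21)(19) = -687
U→P: (21)(2) − (15)(16) = -198
Σ = -1496
Area = |Σ|/2 = 748.
Hole:
Cross-terms: -8, 0, 6, 8  ⇒  Σ = 6
Area = |Σ|/2 = 3.
Net area = 748 − 3 = 745.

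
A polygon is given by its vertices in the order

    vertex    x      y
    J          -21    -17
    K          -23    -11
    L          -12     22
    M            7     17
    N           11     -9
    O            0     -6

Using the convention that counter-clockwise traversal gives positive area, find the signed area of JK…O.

Σ = (-160) + (-638) + (-358) + (-250) + (-66) + (-126) = -1598
Signed area = Σ/2 = -799 (negative ⇒ clockwise traversal).

-799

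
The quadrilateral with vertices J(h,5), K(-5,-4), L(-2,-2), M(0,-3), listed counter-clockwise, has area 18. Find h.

-3

The doubled signed area Σ (x_i y_{i+1} − x_{i+1} y_i) is linear in h.
With h=0 it equals 33; the coefficient of h is -1 (from the two edges through J).
So -1·h + 33 = 2·18 = 36 ⇒ h = -3.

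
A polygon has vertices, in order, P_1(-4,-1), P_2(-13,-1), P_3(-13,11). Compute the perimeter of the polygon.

36

|P_1P_2| = √((-9)² + (0)²) = √81 = 9
|P_2P_3| = √((0)² + (12)²) = √144 = 12
|P_3P_1| = √((9)² + (-12)²) = √225 = 15
Perimeter = 9 + 12 + 15 = 36.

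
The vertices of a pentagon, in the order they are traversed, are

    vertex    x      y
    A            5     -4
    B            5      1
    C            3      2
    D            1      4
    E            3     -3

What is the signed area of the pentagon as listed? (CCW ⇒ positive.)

Apply the shoelace (surveyor's) formula: 2A = Σ (x_i·y_{i+1} − x_{i+1}·y_i), indices taken mod 5.
Σ = (25) + (7) + (10) + (-15) + (3) = 30
Signed area = Σ/2 = 15 (positive ⇒ counter-clockwise traversal).

15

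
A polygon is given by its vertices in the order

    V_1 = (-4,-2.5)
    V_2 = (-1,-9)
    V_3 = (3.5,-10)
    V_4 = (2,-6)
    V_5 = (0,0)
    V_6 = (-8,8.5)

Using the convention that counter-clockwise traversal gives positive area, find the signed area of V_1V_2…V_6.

64

V_1→V_2: (-4)(-9) − (-1)(-2.5) = 33.5
V_2→V_3: (-1)(-10) − (3.5)(-9) = 41.5
V_3→V_4: (3.5)(-6) − (2)(-10) = -1
V_4→V_5: (2)(0) − (0)(-6) = 0
V_5→V_6: (0)(8.5) − (-8)(0) = 0
V_6→V_1: (-8)(-2.5) − (-4)(8.5) = 54
Σ = 128
Signed area = Σ/2 = 64 (positive ⇒ counter-clockwise traversal).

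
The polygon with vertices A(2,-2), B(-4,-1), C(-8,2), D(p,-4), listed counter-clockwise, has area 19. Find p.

-6

The doubled signed area Σ (x_i y_{i+1} − x_{i+1} y_i) is linear in p.
With p=0 it equals 14; the coefficient of p is -4 (from the two edges through D).
So -4·p + 14 = 2·19 = 38 ⇒ p = -6.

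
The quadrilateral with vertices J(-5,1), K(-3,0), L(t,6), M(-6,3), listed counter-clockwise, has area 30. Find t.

10

The doubled signed area Σ (x_i y_{i+1} − x_{i+1} y_i) is linear in t.
With t=0 it equals 30; the coefficient of t is 3 (from the two edges through L).
So 3·t + 30 = 2·30 = 60 ⇒ t = 10.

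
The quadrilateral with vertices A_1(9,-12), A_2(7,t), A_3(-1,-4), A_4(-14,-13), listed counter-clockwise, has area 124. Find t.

The doubled signed area Σ (x_i y_{i+1} − x_{i+1} y_i) is linear in t.
With t=0 it equals 298; the coefficient of t is 10 (from the two edges through A_2).
So 10·t + 298 = 2·124 = 248 ⇒ t = -5.

-5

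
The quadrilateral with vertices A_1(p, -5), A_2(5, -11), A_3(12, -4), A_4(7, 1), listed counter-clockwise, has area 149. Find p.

-13

The doubled signed area Σ (x_i y_{i+1} − x_{i+1} y_i) is linear in p.
With p=0 it equals 142; the coefficient of p is -12 (from the two edges through A_1).
So -12·p + 142 = 2·149 = 298 ⇒ p = -13.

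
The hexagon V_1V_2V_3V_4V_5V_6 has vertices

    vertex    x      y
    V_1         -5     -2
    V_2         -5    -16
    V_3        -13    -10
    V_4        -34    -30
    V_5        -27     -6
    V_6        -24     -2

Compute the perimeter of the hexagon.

102

|V_1V_2| = √((0)² + (-14)²) = √196 = 14
|V_2V_3| = √((-8)² + (6)²) = √100 = 10
|V_3V_4| = √((-21)² + (-20)²) = √841 = 29
|V_4V_5| = √((7)² + (24)²) = √625 = 25
|V_5V_6| = √((3)² + (4)²) = √25 = 5
|V_6V_1| = √((19)² + (0)²) = √361 = 19
Perimeter = 14 + 10 + 29 + 25 + 5 + 19 = 102.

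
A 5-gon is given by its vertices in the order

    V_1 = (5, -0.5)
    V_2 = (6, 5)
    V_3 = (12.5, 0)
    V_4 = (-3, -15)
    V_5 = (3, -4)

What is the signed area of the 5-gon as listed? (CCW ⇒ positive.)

-73.25

Cross-terms: 28, -62.5, -187.5, 57, 18.5  ⇒  Σ = -146.5
Signed area = Σ/2 = -73.25 (negative ⇒ clockwise traversal).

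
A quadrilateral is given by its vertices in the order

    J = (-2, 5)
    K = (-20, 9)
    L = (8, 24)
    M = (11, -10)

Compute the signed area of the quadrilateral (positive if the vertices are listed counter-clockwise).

-389.5

Apply the surveyor's formula: 2A = Σ (x_i·y_{i+1} − x_{i+1}·y_i), indices taken mod 4.
Cross-terms: 82, -552, -344, 35  ⇒  Σ = -779
Signed area = Σ/2 = -389.5 (negative ⇒ clockwise traversal).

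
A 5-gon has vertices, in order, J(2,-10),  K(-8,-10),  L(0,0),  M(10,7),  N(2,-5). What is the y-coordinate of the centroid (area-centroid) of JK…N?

-337/87

Apply the shoelace formula. First the cross-terms c_i = x_i·y_{i+1} − x_{i+1}·y_i:
  -100, 0, 0, -64, -10  ⇒  2A = -174, A = -87.
Then Σ (y_i + y_{i+1})·c_i = 2022, so ȳ = 2022 / (6·(-87)) = -337/87.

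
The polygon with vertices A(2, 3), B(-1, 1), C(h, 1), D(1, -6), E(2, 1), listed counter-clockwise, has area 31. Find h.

The doubled signed area Σ (x_i y_{i+1} − x_{i+1} y_i) is linear in h.
With h=0 it equals 20; the coefficient of h is -7 (from the two edges through C).
So -7·h + 20 = 2·31 = 62 ⇒ h = -6.

-6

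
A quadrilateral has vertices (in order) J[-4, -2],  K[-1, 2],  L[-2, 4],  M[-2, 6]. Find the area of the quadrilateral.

7

Apply Gauss's area formula: 2A = Σ (x_i·y_{i+1} − x_{i+1}·y_i), indices taken mod 4.
J→K: (-4)(2) − (-1)(-2) = -10
K→L: (-1)(4) − (-2)(2) = 0
L→M: (-2)(6) − (-2)(4) = -4
M→J: (-2)(-2) − (-4)(6) = 28
Σ = 14
Area = |Σ|/2 = 7.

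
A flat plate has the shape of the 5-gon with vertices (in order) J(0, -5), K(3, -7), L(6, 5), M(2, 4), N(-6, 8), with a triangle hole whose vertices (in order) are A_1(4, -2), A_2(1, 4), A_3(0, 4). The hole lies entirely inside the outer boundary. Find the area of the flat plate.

Outer boundary:
Cross-terms: 15, 57, 14, 40, 30  ⇒  Σ = 156
Area = |Σ|/2 = 78.
Hole:
Apply the surveyor's formula: 2A = Σ (x_i·y_{i+1} − x_{i+1}·y_i), indices taken mod 3.
Σ = (18) + (4) + (-16) = 6
Area = |Σ|/2 = 3.
Net area = 78 − 3 = 75.

75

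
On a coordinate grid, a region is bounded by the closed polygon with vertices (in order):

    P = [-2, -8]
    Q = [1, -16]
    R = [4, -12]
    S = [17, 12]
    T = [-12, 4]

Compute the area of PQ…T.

330

Apply the shoelace formula: 2A = Σ (x_i·y_{i+1} − x_{i+1}·y_i), indices taken mod 5.
Σ = (40) + (52) + (252) + (212) + (104) = 660
Area = |Σ|/2 = 330.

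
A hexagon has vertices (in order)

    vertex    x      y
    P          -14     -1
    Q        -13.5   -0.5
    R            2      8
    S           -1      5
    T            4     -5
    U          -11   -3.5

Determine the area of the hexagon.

P→Q: (-14)(-0.5) − (-13.5)(-1) = -6.5
Q→R: (-13.5)(8) − (2)(-0.5) = -107
R→S: (2)(5) − (-1)(8) = 18
S→T: (-1)(-5) − (4)(5) = -15
T→U: (4)(-3.5) − (-11)(-5) = -69
U→P: (-11)(-1) − (-14)(-3.5) = -38
Σ = -217.5
Area = |Σ|/2 = 108.75.

108.75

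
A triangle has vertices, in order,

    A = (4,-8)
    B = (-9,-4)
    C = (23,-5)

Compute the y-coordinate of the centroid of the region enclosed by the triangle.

Apply Gauss's area formula. First the cross-terms c_i = x_i·y_{i+1} − x_{i+1}·y_i:
  -88, 137, -164  ⇒  2A = -115, A = -57.5.
Then Σ (y_i + y_{i+1})·c_i = 1955, so ȳ = 1955 / (6·(-57.5)) = -17/3.

-17/3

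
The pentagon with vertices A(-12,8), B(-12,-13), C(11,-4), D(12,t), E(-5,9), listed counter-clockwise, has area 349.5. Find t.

The doubled signed area Σ (x_i y_{i+1} − x_{i+1} y_i) is linear in t.
With t=0 it equals 667; the coefficient of t is 16 (from the two edges through D).
So 16·t + 667 = 2·349.5 = 699 ⇒ t = 2.

2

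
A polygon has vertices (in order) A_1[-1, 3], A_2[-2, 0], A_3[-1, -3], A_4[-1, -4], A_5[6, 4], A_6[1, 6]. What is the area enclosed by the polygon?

Apply Gauss's area formula: 2A = Σ (x_i·y_{i+1} − x_{i+1}·y_i), indices taken mod 6.
Σ = (6) + (6) + (1) + (20) + (32) + (9) = 74
Area = |Σ|/2 = 37.

37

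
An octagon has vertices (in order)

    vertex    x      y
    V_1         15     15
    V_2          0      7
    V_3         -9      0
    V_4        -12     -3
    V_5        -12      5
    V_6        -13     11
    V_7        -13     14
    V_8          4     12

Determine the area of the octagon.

169.5

Apply the shoelace formula: 2A = Σ (x_i·y_{i+1} − x_{i+1}·y_i), indices taken mod 8.
Σ = (105) + (63) + (27) + (-96) + (-67) + (-39) + (-212) + (-120) = -339
Area = |Σ|/2 = 169.5.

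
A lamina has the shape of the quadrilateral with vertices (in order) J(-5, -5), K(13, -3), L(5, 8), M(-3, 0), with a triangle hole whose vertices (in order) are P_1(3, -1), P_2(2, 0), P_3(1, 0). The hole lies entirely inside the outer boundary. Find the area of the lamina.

Outer boundary:
Apply the shoelace formula: 2A = Σ (x_i·y_{i+1} − x_{i+1}·y_i), indices taken mod 4.
Σ = (80) + (119) + (24) + (15) = 238
Area = |Σ|/2 = 119.
Hole:
Σ = (2) + (0) + (-1) = 1
Area = |Σ|/2 = 0.5.
Net area = 119 − 0.5 = 118.5.

118.5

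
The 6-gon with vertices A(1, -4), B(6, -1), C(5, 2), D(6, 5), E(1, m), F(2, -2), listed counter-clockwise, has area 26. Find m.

3

Write out the shoelace sum; only the two edges meeting at E involve m:
2·Area = [(6·m − 1·5) + (1·(-2) − 2·m)] + 47
       = 4·m + 40 = 52
⇒ m = 3.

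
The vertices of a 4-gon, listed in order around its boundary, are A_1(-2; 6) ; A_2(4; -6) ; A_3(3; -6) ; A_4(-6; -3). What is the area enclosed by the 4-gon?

Apply Gauss's area formula: 2A = Σ (x_i·y_{i+1} − x_{i+1}·y_i), indices taken mod 4.
Cross-terms: -12, -6, -45, -42  ⇒  Σ = -105
Area = |Σ|/2 = 52.5.

52.5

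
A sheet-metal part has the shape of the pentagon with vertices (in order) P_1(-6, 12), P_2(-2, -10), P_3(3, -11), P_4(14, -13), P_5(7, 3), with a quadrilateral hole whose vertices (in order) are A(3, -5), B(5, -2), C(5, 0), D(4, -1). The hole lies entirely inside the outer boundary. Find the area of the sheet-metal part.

239.5

Outer boundary:
Apply the shoelace formula: 2A = Σ (x_i·y_{i+1} − x_{i+1}·y_i), indices taken mod 5.
Σ = (84) + (52) + (115) + (133) + (102) = 486
Area = |Σ|/2 = 243.
Hole:
Apply Gauss's area formula: 2A = Σ (x_i·y_{i+1} − x_{i+1}·y_i), indices taken mod 4.
Cross-terms: 19, 10, -5, -17  ⇒  Σ = 7
Area = |Σ|/2 = 3.5.
Net area = 243 − 3.5 = 239.5.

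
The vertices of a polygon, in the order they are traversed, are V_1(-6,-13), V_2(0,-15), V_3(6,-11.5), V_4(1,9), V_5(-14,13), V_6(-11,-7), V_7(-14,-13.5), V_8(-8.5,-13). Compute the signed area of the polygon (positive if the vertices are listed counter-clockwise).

Apply the shoelace formula: 2A = Σ (x_i·y_{i+1} − x_{i+1}·y_i), indices taken mod 8.
V_1→V_2: (-6)(-15) − (0)(-13) = 90
V_2→V_3: (0)(-11.5) − (6)(-15) = 90
V_3→V_4: (6)(9) − (1)(-11.5) = 65.5
V_4→V_5: (1)(13) − (-14)(9) = 139
V_5→V_6: (-14)(-7) − (-11)(13) = 241
V_6→V_7: (-11)(-13.5) − (-14)(-7) = 50.5
V_7→V_8: (-14)(-13) − (-8.5)(-13.5) = 67.25
V_8→V_1: (-8.5)(-13) − (-6)(-13) = 32.5
Σ = 775.75
Signed area = Σ/2 = 387.875 (positive ⇒ counter-clockwise traversal).

387.875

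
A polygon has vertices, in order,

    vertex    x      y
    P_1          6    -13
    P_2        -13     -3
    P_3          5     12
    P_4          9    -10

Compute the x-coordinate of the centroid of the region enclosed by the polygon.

70/181

Apply Gauss's area formula. First the cross-terms c_i = x_i·y_{i+1} − x_{i+1}·y_i:
  -187, -141, -158, -57  ⇒  2A = -543, A = -271.5.
Then Σ (x_i + x_{i+1})·c_i = -630, so x̄ = -630 / (6·(-271.5)) = 70/181.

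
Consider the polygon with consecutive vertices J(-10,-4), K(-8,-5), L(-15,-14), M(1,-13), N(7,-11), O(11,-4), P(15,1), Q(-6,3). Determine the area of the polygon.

306.5

Apply the shoelace formula: 2A = Σ (x_i·y_{i+1} − x_{i+1}·y_i), indices taken mod 8.
J→K: (-10)(-5) − (-8)(-4) = 18
K→L: (-8)(-14) − (-15)(-5) = 37
L→M: (-15)(-13) − (1)(-14) = 209
M→N: (1)(-11) − (7)(-13) = 80
N→O: (7)(-4) − (11)(-11) = 93
O→P: (11)(1) − (15)(-4) = 71
P→Q: (15)(3) − (-6)(1) = 51
Q→J: (-6)(-4) − (-10)(3) = 54
Σ = 613
Area = |Σ|/2 = 306.5.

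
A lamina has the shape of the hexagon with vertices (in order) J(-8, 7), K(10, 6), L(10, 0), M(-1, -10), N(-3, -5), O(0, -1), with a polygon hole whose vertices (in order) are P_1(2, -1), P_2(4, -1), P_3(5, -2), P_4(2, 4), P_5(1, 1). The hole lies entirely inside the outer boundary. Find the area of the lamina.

Outer boundary:
Σ = (-118) + (-60) + (-100) + (-25) + (3) + (-8) = -308
Area = |Σ|/2 = 154.
Hole:
Apply the shoelace formula: 2A = Σ (x_i·y_{i+1} − x_{i+1}·y_i), indices taken mod 5.
Σ = (2) + (-3) + (24) + (-2) + (-3) = 18
Area = |Σ|/2 = 9.
Net area = 154 − 9 = 145.

145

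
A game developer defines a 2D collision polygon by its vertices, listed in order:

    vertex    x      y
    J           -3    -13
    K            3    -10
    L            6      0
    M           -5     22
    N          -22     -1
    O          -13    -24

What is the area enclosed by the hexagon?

681

Apply the shoelace formula: 2A = Σ (x_i·y_{i+1} − x_{i+1}·y_i), indices taken mod 6.
J→K: (-3)(-10) − (3)(-13) = 69
K→L: (3)(0) − (6)(-10) = 60
L→M: (6)(22) − (-5)(0) = 132
M→N: (-5)(-1) − (-22)(22) = 489
N→O: (-22)(-24) − (-13)(-1) = 515
O→J: (-13)(-13) − (-3)(-24) = 97
Σ = 1362
Area = |Σ|/2 = 681.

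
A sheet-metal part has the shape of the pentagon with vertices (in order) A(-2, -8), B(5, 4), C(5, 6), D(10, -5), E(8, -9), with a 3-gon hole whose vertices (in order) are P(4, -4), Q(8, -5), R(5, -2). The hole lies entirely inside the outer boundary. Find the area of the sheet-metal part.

83

Outer boundary:
Apply Gauss's area formula: 2A = Σ (x_i·y_{i+1} − x_{i+1}·y_i), indices taken mod 5.
Cross-terms: 32, 10, -85, -50, -82  ⇒  Σ = -175
Area = |Σ|/2 = 87.5.
Hole:
Apply Gauss's area formula: 2A = Σ (x_i·y_{i+1} − x_{i+1}·y_i), indices taken mod 3.
Σ = (12) + (9) + (-12) = 9
Area = |Σ|/2 = 4.5.
Net area = 87.5 − 4.5 = 83.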